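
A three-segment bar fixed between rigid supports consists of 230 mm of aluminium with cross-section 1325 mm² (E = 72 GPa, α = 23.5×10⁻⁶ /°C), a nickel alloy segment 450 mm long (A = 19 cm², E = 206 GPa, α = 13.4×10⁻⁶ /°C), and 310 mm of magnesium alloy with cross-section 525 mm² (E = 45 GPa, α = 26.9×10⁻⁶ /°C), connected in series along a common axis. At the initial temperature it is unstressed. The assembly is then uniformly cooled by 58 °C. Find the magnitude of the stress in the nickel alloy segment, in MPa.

Free thermal contraction of the whole bar: Σ αᵢΔT Lᵢ = 23.5×10⁻⁶×58×230 + 13.4×10⁻⁶×58×450 + 26.9×10⁻⁶×58×310 = 1.147 mm.
The rigid supports impose zero overall length change; the single axial force P common to all segments must satisfy P Σ Lᵢ/(AᵢEᵢ) = δ_free.
The series flexibility is Σ Lᵢ/(AᵢEᵢ) = 230/(1325×72×10³) + 450/(1900×206×10³) + 310/(525×45×10³) = 1.668×10⁻⁵ mm/N.
So P = 1.147 / 1.668×10⁻⁵ = 68.75 kN, tensile.
σ_{nickel alloy} = P / A = 68750 / 1900 = 36.18 MPa.

σ ≈ 36.2 MPa (tensile)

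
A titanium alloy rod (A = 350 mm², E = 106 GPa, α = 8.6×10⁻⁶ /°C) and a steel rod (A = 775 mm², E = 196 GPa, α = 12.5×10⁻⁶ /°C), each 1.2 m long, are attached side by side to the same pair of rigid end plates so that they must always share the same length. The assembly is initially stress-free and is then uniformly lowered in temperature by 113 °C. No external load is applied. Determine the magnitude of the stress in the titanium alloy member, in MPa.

The steel has the larger α, so on cooling it would change length more than the titanium alloy if both were free. The rigid plates force a common final length, so the steel is put into tension and the titanium alloy into compression, with equal and opposite forces P (no external load).
Compatibility of the two members (thermal + elastic change equal): (α₁ − α₂)ΔT = P·[1/(A₁E₁) + 1/(A₂E₂)].
|α₁ − α₂|·ΔT = 3.9×10⁻⁶ × 113 = 0.0004407.
1/(A₁E₁) + 1/(A₂E₂) = 1/(350×106×10³) + 1/(775×196×10³) = 3.354×10⁻⁸ N⁻¹.
So P = 0.0004407 / 3.354×10⁻⁸ = 13.14 kN.
σ_{titanium alloy} = P/A₁ = 13140/350 = 37.54 MPa, compressive.

σ ≈ 37.5 MPa (compressive)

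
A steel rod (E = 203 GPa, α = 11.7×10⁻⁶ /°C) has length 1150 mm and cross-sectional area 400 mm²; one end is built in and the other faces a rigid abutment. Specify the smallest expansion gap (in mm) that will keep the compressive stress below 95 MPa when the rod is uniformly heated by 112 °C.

g ≈ 0.969 mm

With no wall the rod would lengthen by αΔT L = 11.7×10⁻⁶ × 112 × 1150 = 1.507 mm.
A stress of 95 MPa corresponds to the wall pushing the rod back by σL/E = 95×1150/(203×10³) = 0.5382 mm.
The gap must absorb the remainder: g_min = 1.507 − 0.5382 = 0.9688 mm.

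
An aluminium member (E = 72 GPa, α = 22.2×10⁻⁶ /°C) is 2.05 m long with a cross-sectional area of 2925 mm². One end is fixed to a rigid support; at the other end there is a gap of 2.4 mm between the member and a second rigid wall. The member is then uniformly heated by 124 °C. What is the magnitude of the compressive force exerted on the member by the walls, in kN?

P ≈ 333 kN

If the wall were absent the member would grow by αΔT L = 22.2×10⁻⁶ × 124 × 2050 = 5.643 mm.
After closing the 2.4 mm clearance, 5.643 − 2.4 = 3.243 mm of expansion remains to be suppressed by the wall.
That suppressed elongation corresponds to σ = E·Δ/L = 72×10³ × 3.243/2050 = 113.9 MPa.
Force on the wall = σA = 113.9 × 2925 mm² = 333.2 kN.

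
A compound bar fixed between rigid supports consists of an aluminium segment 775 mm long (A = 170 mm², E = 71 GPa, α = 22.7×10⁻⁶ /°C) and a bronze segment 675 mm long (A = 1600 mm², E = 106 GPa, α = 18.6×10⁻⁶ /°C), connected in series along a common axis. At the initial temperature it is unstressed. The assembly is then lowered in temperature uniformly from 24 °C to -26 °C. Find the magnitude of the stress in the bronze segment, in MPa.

With the walls removed the bar would change length by δ_free = Σ αᵢΔT Lᵢ = 22.7×10⁻⁶×50×775 + 18.6×10⁻⁶×50×675 = 1.507 mm.
Since the ends are fixed, an axial force P builds up, equal in every segment, with P · Σ Lᵢ/(AᵢEᵢ) = δ_free.
The series flexibility is Σ Lᵢ/(AᵢEᵢ) = 775/(170×71×10³) + 675/(1600×106×10³) = 6.819×10⁻⁵ mm/N.
Hence P = δ_free / Σ(L/AE) = 1.507/6.819×10⁻⁵ = 22.11 kN (tensile).
σ_{bronze} = P / A = 22110 / 1600 = 13.82 MPa.

σ ≈ 13.8 MPa (tensile)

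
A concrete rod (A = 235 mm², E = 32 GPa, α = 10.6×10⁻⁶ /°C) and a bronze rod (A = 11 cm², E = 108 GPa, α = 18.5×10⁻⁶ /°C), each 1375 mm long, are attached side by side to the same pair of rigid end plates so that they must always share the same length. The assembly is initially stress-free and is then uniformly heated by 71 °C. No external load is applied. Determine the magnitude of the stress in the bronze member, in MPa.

Both members must finish at the same length. With the larger α, the bronze tends to over-expand; the plates restrain it, putting the bronze in compression and the concrete in tension. With no external load the two internal forces are equal and opposite, magnitude P.
Equating the net (thermal + elastic) strains gives |α₁ − α₂|·ΔT = P·[1/(A₁E₁) + 1/(A₂E₂)].
|α₁ − α₂|·ΔT = 7.9×10⁻⁶ × 71 = 0.0005609.
1/(A₁E₁) + 1/(A₂E₂) = 1/(235×32×10³) + 1/(1100×108×10³) = 1.414×10⁻⁷ N⁻¹.
P = 0.0005609 / 1.414×10⁻⁷ = 3967 N = 3.967 kN.
σ_{bronze} = P/A₂ = 3967/1100 = 3.606 MPa, compressive.

σ ≈ 3.61 MPa (compressive)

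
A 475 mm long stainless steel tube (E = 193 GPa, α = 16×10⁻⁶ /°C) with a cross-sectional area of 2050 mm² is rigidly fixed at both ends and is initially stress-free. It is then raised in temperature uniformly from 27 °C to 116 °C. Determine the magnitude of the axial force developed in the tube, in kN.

The ends cannot move, so σ = EαΔT = 193×10³ × 16×10⁻⁶ × 89 = 274.8 MPa.
Then P = σA = 274.8 × 2050 mm² = 563.4 kN, compressive.

P ≈ 563 kN (compressive)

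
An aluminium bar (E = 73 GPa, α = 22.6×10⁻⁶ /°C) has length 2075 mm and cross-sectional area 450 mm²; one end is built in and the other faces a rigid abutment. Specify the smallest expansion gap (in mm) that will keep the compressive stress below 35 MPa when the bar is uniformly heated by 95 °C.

With no wall the bar would lengthen by αΔT L = 22.6×10⁻⁶ × 95 × 2075 = 4.455 mm.
A stress of 35 MPa corresponds to the wall pushing the bar back by σL/E = 35×2075/(73×10³) = 0.9949 mm.
The gap must absorb the remainder: g_min = 4.455 − 0.9949 = 3.46 mm.

g ≈ 3.46 mm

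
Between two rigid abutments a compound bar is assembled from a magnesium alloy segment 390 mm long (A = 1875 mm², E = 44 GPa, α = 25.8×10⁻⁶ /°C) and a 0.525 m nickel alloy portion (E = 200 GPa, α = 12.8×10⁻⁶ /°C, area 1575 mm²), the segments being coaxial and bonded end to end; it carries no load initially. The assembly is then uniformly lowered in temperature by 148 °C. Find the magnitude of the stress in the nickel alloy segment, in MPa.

σ ≈ 247 MPa (tensile)

With the walls removed the bar would change length by δ_free = Σ αᵢΔT Lᵢ = 25.8×10⁻⁶×148×390 + 12.8×10⁻⁶×148×525 = 2.484 mm.
The walls prevent any net length change, so an axial force P (same in every segment) develops. Compatibility: P · Σ Lᵢ/(AᵢEᵢ) = δ_free.
The series flexibility is Σ Lᵢ/(AᵢEᵢ) = 390/(1875×44×10³) + 525/(1575×200×10³) = 6.394×10⁻⁶ mm/N.
P = 2.484 / 6.394×10⁻⁶ = 388500 N = 388.5 kN, tensile.
σ_{nickel alloy} = P / A = 388500 / 1575 = 246.6 MPa.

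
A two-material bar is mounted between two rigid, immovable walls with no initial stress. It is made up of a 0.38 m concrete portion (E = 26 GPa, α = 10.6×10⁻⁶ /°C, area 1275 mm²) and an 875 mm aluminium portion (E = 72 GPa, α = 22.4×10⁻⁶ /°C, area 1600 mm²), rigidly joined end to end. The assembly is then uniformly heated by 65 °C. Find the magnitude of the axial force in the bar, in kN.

P ≈ 80.6 kN (compressive)

If the supports were absent, the total length change would be Σ αᵢΔT Lᵢ = 10.6×10⁻⁶×65×380 + 22.4×10⁻⁶×65×875 = 1.536 mm.
The walls prevent any net length change, so an axial force P (same in every segment) develops. Compatibility: P · Σ Lᵢ/(AᵢEᵢ) = δ_free.
Σ Lᵢ/(AᵢEᵢ) = 380/(1275×26×10³) + 875/(1600×72×10³) = 1.906×10⁻⁵ mm/N.
Hence P = δ_free / Σ(L/AE) = 1.536/1.906×10⁻⁵ = 80.58 kN (compressive).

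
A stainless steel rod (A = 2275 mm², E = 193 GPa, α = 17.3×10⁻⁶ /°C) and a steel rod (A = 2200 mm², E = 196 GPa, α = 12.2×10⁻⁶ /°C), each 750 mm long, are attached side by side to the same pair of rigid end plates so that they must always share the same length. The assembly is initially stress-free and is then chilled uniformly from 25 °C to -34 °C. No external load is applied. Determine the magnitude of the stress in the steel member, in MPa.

σ ≈ 29.8 MPa (compressive)

Equilibrium of a rigid end plate with no external load gives equal and opposite internal forces ±P in the two members. Since α_{stainless steel} > α_{steel}, cooling drives the stainless steel into tension and the steel into compression.
Setting the final lengths equal and cancelling L: (α₁ − α₂)ΔT = P/(A₁E₁) + P/(A₂E₂).
|α₁ − α₂|·ΔT = 5.1×10⁻⁶ × 59 = 0.0003009.
1/(A₁E₁) + 1/(A₂E₂) = 1/(2275×193×10³) + 1/(2200×196×10³) = 4.597×10⁻⁹ N⁻¹.
P = 0.0003009 / 4.597×10⁻⁹ = 65460 N = 65.46 kN.
σ_{steel} = P/A₂ = 65460/2200 = 29.76 MPa, compressive.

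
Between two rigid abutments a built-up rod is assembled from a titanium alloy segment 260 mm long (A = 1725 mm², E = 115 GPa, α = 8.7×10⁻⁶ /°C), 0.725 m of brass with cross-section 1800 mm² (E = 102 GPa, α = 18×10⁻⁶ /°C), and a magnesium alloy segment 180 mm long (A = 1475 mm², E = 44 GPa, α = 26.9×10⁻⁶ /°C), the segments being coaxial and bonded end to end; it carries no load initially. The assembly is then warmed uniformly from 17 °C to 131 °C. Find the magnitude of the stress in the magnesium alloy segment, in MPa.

Free thermal expansion of the whole bar: Σ αᵢΔT Lᵢ = 8.7×10⁻⁶×114×260 + 18×10⁻⁶×114×725 + 26.9×10⁻⁶×114×180 = 2.298 mm.
The walls prevent any net length change, so an axial force P (same in every segment) develops. Compatibility: P · Σ Lᵢ/(AᵢEᵢ) = δ_free.
The series flexibility is Σ Lᵢ/(AᵢEᵢ) = 260/(1725×115×10³) + 725/(1800×102×10³) + 180/(1475×44×10³) = 8.033×10⁻⁶ mm/N.
P = 2.298 / 8.033×10⁻⁶ = 286000 N = 286 kN, compressive.
σ_{magnesium alloy} = P / A = 286000 / 1475 = 193.9 MPa.

σ ≈ 194 MPa (compressive)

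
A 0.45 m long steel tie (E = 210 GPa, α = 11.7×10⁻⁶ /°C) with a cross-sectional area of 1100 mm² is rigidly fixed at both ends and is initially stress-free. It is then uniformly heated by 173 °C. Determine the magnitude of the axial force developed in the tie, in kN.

P ≈ 468 kN (compressive)

The ends cannot move, so σ = EαΔT = 210×10³ × 11.7×10⁻⁶ × 173 = 425.1 MPa.
Axial force P = σA = 425.1 × 1100 = 467600 N = 467.6 kN, compressive.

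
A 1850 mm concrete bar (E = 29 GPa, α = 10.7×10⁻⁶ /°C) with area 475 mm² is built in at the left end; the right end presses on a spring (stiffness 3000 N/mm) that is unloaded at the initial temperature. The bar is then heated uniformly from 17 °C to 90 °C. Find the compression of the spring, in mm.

δ ≈ 1.03 mm

The unrestrained thermal change is αΔT L = 10.7×10⁻⁶ × 73 × 1850 = 1.445 mm.
Let P be the compressive force at the spring. The bar shortens elastically by PL/(AE) and the spring compresses by P/k; together these equal δ_free.
So P = δ_free / [L/(AE) + 1/k] = 1.445 / [ 1850/(475×29×10³) + 1/(3000) ].
P = 1.445 / 0.0004676 = 3090 N.
Spring compression = P/k = 3090/(3000) = 1.03 mm.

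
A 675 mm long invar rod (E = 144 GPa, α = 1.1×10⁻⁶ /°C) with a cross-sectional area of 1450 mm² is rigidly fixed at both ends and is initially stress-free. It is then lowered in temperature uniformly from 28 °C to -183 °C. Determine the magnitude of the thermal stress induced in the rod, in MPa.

With length fixed, the mechanical strain must cancel the thermal strain αΔT = 1.1×10⁻⁶ × 211 = 232.1×10⁻⁶.
The stress required to suppress this strain is σ = Eε = 144×10³ × 232.1×10⁻⁶ = 33.42 MPa, tensile since the rod is trying to contract.

σ ≈ 33.4 MPa (tensile)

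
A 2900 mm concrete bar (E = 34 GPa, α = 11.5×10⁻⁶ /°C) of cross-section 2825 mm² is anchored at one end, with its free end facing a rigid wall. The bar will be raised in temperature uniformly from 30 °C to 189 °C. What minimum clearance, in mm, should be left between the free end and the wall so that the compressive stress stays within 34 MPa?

With no wall the bar would lengthen by αΔT L = 11.5×10⁻⁶ × 159 × 2900 = 5.303 mm.
At the allowable stress the elastic shortening the wall may impose is σL/E = 34 × 2900 / (34×10³) = 2.9 mm.
So the gap has to take up the difference, g_min = δ_free − σL/E = 5.303 − 2.9 = 2.403 mm.

g ≈ 2.4 mm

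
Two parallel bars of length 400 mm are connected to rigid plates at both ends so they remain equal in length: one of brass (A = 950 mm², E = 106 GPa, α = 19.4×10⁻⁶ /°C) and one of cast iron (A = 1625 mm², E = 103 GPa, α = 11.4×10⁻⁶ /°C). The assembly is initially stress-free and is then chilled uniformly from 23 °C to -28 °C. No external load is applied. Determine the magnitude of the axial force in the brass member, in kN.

P ≈ 25.7 kN (tensile in the brass)

Both members must finish at the same length. With the larger α, the brass tends to over-contract; the plates restrain it, putting the brass in tension and the cast iron in compression. With no external load the two internal forces are equal and opposite, magnitude P.
Equating the net (thermal + elastic) strains gives |α₁ − α₂|·ΔT = P·[1/(A₁E₁) + 1/(A₂E₂)].
|α₁ − α₂|·ΔT = 8×10⁻⁶ × 51 = 0.000408.
1/(A₁E₁) + 1/(A₂E₂) = 1/(950×106×10³) + 1/(1625×103×10³) = 1.591×10⁻⁸ N⁻¹.
P = 0.000408 / 1.591×10⁻⁸ = 25650 N = 25.65 kN.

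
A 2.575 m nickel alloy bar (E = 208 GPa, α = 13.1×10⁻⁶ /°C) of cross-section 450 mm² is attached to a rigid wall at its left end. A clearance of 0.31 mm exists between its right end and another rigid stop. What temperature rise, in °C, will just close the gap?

Contact occurs when the free expansion equals the gap: αΔT L = 0.31 mm.
ΔT = 0.31 / (13.1×10⁻⁶ × 2575) = 9.19 °C.

ΔT ≈ 9.19 °C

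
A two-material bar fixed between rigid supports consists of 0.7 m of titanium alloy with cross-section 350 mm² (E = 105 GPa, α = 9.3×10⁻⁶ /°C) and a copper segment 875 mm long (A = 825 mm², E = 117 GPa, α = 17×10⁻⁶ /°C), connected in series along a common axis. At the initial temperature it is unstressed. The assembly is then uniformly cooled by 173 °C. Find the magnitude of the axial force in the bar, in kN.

If the supports were absent, the total length change would be Σ αᵢΔT Lᵢ = 9.3×10⁻⁶×173×700 + 17×10⁻⁶×173×875 = 3.7 mm.
Since the ends are fixed, an axial force P builds up, equal in every segment, with P · Σ Lᵢ/(AᵢEᵢ) = δ_free.
The series flexibility is Σ Lᵢ/(AᵢEᵢ) = 700/(350×105×10³) + 875/(825×117×10³) = 2.811×10⁻⁵ mm/N.
Hence P = δ_free / Σ(L/AE) = 3.7/2.811×10⁻⁵ = 131.6 kN (tensile).

P ≈ 132 kN (tensile)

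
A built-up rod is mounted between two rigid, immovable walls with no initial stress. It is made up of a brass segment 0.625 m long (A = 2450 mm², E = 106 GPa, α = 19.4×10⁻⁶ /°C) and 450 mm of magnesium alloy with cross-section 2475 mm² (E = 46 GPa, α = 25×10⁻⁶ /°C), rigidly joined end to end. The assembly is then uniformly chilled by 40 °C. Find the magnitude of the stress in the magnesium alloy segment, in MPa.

If the supports were absent, the total length change would be Σ αᵢΔT Lᵢ = 19.4×10⁻⁶×40×625 + 25×10⁻⁶×40×450 = 0.935 mm.
Since the ends are fixed, an axial force P builds up, equal in every segment, with P · Σ Lᵢ/(AᵢEᵢ) = δ_free.
The series flexibility is Σ Lᵢ/(AᵢEᵢ) = 625/(2450×106×10³) + 450/(2475×46×10³) = 6.359×10⁻⁶ mm/N.
P = 0.935 / 6.359×10⁻⁶ = 147000 N = 147 kN, tensile.
σ_{magnesium alloy} = P / A = 147000 / 2475 = 59.41 MPa.

σ ≈ 59.4 MPa (tensile)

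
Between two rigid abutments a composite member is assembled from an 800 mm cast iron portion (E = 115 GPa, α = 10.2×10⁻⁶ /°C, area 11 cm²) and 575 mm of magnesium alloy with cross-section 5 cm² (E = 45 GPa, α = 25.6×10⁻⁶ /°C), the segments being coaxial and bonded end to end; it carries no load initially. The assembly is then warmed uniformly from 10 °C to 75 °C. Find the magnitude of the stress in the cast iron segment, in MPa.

σ ≈ 42.4 MPa (compressive)

If the supports were absent, the total length change would be Σ αᵢΔT Lᵢ = 10.2×10⁻⁶×65×800 + 25.6×10⁻⁶×65×575 = 1.487 mm.
Since the ends are fixed, an axial force P builds up, equal in every segment, with P · Σ Lᵢ/(AᵢEᵢ) = δ_free.
Σ Lᵢ/(AᵢEᵢ) = 800/(1100×115×10³) + 575/(500×45×10³) = 3.188×10⁻⁵ mm/N.
So P = 1.487 / 3.188×10⁻⁵ = 46.65 kN, compressive.
σ_{cast iron} = P / A = 46650 / 1100 = 42.41 MPa.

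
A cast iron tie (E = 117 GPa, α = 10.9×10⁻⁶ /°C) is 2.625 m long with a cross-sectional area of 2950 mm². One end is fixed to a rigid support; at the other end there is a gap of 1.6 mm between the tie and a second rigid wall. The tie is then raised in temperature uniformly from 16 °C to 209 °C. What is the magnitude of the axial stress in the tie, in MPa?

σ ≈ 175 MPa (compressive)

Free thermal elongation = αΔT L = 10.9×10⁻⁶ × 193 × 2625 = 5.522 mm.
This exceeds the 1.6 mm gap, so the wall pushes back. The portion of expansion that must be recovered elastically is δ_free − gap = 5.522 − 1.6 = 3.922 mm.
So σ = E(δ_free − g)/L = 117×10³ × 3.922/2625 = 174.8 MPa.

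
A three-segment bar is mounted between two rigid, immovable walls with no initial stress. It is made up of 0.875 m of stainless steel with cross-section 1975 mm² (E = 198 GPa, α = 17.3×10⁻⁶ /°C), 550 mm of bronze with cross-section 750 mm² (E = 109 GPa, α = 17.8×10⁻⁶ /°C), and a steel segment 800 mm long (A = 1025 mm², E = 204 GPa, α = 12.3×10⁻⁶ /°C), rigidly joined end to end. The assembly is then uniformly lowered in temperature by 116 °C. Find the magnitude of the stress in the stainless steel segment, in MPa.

σ ≈ 160 MPa (tensile)

With the walls removed the bar would change length by δ_free = Σ αᵢΔT Lᵢ = 17.3×10⁻⁶×116×875 + 17.8×10⁻⁶×116×550 + 12.3×10⁻⁶×116×800 = 4.033 mm.
Since the ends are fixed, an axial force P builds up, equal in every segment, with P · Σ Lᵢ/(AᵢEᵢ) = δ_free.
The series flexibility is Σ Lᵢ/(AᵢEᵢ) = 875/(1975×198×10³) + 550/(750×109×10³) + 800/(1025×204×10³) = 1.279×10⁻⁵ mm/N.
So P = 4.033 / 1.279×10⁻⁵ = 315.3 kN, tensile.
σ_{stainless steel} = P / A = 315300 / 1975 = 159.6 MPa.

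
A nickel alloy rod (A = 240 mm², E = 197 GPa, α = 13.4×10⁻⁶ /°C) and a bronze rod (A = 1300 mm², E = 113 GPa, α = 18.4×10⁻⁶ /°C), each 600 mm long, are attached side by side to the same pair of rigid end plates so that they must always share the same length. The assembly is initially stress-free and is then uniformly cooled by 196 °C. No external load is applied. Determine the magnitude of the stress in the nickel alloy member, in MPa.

σ ≈ 146 MPa (compressive)

Equilibrium of a rigid end plate with no external load gives equal and opposite internal forces ±P in the two members. Since α_{bronze} > α_{nickel alloy}, cooling drives the bronze into tension and the nickel alloy into compression.
Equating the net (thermal + elastic) strains gives |α₁ − α₂|·ΔT = P·[1/(A₁E₁) + 1/(A₂E₂)].
|α₁ − α₂|·ΔT = 5×10⁻⁶ × 196 = 0.00098.
1/(A₁E₁) + 1/(A₂E₂) = 1/(240×197×10³) + 1/(1300×113×10³) = 2.796×10⁻⁸ N⁻¹.
P = 0.00098 / 2.796×10⁻⁸ = 35050 N = 35.05 kN.
σ_{nickel alloy} = P/A₁ = 35050/240 = 146.1 MPa, compressive.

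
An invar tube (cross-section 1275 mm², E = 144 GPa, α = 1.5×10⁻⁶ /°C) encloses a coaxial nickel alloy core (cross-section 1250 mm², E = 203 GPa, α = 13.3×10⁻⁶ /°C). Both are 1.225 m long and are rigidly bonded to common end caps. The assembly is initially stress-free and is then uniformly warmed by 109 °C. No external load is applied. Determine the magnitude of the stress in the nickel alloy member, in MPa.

σ ≈ 110 MPa (compressive)

Equilibrium of a rigid end plate with no external load gives equal and opposite internal forces ±P in the two members. Since α_{nickel alloy} > α_{invar}, heating drives the nickel alloy into compression and the invar into tension.
Compatibility of the two members (thermal + elastic change equal): (α₁ − α₂)ΔT = P·[1/(A₁E₁) + 1/(A₂E₂)].
|α₁ − α₂|·ΔT = 11.8×10⁻⁶ × 109 = 0.001286.
1/(A₁E₁) + 1/(A₂E₂) = 1/(1275×144×10³) + 1/(1250×203×10³) = 9.388×10⁻⁹ N⁻¹.
So P = 0.001286 / 9.388×10⁻⁹ = 137 kN.
σ_{nickel alloy} = P/A₂ = 137000/1250 = 109.6 MPa, compressive.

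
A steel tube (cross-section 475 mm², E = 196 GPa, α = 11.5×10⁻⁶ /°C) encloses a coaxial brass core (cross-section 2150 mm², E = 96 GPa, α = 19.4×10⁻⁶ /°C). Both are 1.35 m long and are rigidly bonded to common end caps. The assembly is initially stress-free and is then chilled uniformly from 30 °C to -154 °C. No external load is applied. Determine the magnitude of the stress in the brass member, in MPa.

Both members must finish at the same length. With the larger α, the brass tends to over-contract; the plates restrain it, putting the brass in tension and the steel in compression. With no external load the two internal forces are equal and opposite, magnitude P.
Setting the final lengths equal and cancelling L: (α₁ − α₂)ΔT = P/(A₁E₁) + P/(A₂E₂).
|α₁ − α₂|·ΔT = 7.9×10⁻⁶ × 184 = 0.001454.
1/(A₁E₁) + 1/(A₂E₂) = 1/(475×196×10³) + 1/(2150×96×10³) = 1.559×10⁻⁸ N⁻¹.
So P = 0.001454 / 1.559×10⁻⁸ = 93.26 kN.
σ_{brass} = P/A₂ = 93260/2150 = 43.38 MPa, tensile.

σ ≈ 43.4 MPa (tensile)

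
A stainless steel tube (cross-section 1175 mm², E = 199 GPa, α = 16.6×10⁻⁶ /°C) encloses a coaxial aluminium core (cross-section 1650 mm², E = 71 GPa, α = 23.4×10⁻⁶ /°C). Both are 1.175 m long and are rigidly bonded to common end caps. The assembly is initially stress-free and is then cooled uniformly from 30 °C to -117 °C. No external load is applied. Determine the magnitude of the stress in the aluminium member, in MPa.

σ ≈ 47.3 MPa (tensile)

Both members must finish at the same length. With the larger α, the aluminium tends to over-contract; the plates restrain it, putting the aluminium in tension and the stainless steel in compression. With no external load the two internal forces are equal and opposite, magnitude P.
Setting the final lengths equal and cancelling L: (α₁ − α₂)ΔT = P/(A₁E₁) + P/(A₂E₂).
|α₁ − α₂|·ΔT = 6.8×10⁻⁶ × 147 = 0.0009996.
1/(A₁E₁) + 1/(A₂E₂) = 1/(1175×199×10³) + 1/(1650×71×10³) = 1.281×10⁻⁸ N⁻¹.
So P = 0.0009996 / 1.281×10⁻⁸ = 78.02 kN.
σ_{aluminium} = P/A₂ = 78020/1650 = 47.28 MPa, tensile.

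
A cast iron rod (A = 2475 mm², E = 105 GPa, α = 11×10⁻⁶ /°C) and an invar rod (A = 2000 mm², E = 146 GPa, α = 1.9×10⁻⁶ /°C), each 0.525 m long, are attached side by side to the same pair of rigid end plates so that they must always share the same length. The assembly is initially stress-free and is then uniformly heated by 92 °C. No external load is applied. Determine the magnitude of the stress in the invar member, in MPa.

σ ≈ 57.6 MPa (tensile)

Both members must finish at the same length. With the larger α, the cast iron tends to over-expand; the plates restrain it, putting the cast iron in compression and the invar in tension. With no external load the two internal forces are equal and opposite, magnitude P.
Compatibility of the two members (thermal + elastic change equal): (α₁ − α₂)ΔT = P·[1/(A₁E₁) + 1/(A₂E₂)].
|α₁ − α₂|·ΔT = 9.1×10⁻⁶ × 92 = 0.0008372.
1/(A₁E₁) + 1/(A₂E₂) = 1/(2475×105×10³) + 1/(2000×146×10³) = 7.273×10⁻⁹ N⁻¹.
P = 0.0008372 / 7.273×10⁻⁹ = 115100 N = 115.1 kN.
σ_{invar} = P/A₂ = 115100/2000 = 57.56 MPa, tensile.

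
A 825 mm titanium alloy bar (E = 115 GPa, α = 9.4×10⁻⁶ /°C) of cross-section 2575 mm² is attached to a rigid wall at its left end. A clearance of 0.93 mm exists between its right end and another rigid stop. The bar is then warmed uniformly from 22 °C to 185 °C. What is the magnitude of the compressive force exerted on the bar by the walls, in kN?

P ≈ 120 kN

Unrestrained expansion: δ_free = αΔT L = 9.4×10⁻⁶ × 163 × 825 = 1.264 mm.
This exceeds the 0.93 mm gap, so the wall pushes back. The portion of expansion that must be recovered elastically is δ_free − gap = 1.264 − 0.93 = 0.3341 mm.
Compatibility: PL/(AE) = 0.3341 mm, so σ = P/A = E × (0.3341/825) = 46.57 MPa.
P = σA = 46.57 × 2575 = 119.9 kN.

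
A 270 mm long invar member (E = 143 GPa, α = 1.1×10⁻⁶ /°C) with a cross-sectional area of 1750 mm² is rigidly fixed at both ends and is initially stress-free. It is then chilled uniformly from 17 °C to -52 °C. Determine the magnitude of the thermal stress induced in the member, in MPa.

σ ≈ 10.9 MPa (tensile)

The supports are rigid, so the total axial strain is zero. The restrained thermal strain is ε = αΔT = 1.1×10⁻⁶ × 69 = 75.9×10⁻⁶.
σ = EαΔT = 143×10³ × 1.1×10⁻⁶ × 69 = 10.85 MPa (tensile; the member is trying to contract).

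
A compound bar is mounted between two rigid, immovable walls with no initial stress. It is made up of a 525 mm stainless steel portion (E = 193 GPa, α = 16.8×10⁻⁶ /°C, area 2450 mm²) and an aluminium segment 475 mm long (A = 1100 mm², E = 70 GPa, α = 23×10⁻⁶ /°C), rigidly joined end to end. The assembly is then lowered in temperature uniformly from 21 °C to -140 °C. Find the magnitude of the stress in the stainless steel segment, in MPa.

σ ≈ 178 MPa (tensile)

Free thermal contraction of the whole bar: Σ αᵢΔT Lᵢ = 16.8×10⁻⁶×161×525 + 23×10⁻⁶×161×475 = 3.179 mm.
Since the ends are fixed, an axial force P builds up, equal in every segment, with P · Σ Lᵢ/(AᵢEᵢ) = δ_free.
Σ Lᵢ/(AᵢEᵢ) = 525/(2450×193×10³) + 475/(1100×70×10³) = 7.279×10⁻⁶ mm/N.
So P = 3.179 / 7.279×10⁻⁶ = 436.7 kN, tensile.
σ_{stainless steel} = P / A = 436700 / 2450 = 178.3 MPa.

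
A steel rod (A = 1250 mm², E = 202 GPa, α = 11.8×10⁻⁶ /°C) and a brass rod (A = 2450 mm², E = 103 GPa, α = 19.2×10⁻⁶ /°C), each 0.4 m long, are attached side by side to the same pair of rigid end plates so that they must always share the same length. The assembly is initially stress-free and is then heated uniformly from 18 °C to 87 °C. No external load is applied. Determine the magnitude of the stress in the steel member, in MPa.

Equilibrium of a rigid end plate with no external load gives equal and opposite internal forces ±P in the two members. Since α_{brass} > α_{steel}, heating drives the brass into compression and the steel into tension.
Equating the net (thermal + elastic) strains gives |α₁ − α₂|·ΔT = P·[1/(A₁E₁) + 1/(A₂E₂)].
|α₁ − α₂|·ΔT = 7.4×10⁻⁶ × 69 = 0.0005106.
1/(A₁E₁) + 1/(A₂E₂) = 1/(1250×202×10³) + 1/(2450×103×10³) = 7.923×10⁻⁹ N⁻¹.
So P = 0.0005106 / 7.923×10⁻⁹ = 64.44 kN.
σ_{steel} = P/A₁ = 64440/1250 = 51.56 MPa, tensile.

σ ≈ 51.6 MPa (tensile)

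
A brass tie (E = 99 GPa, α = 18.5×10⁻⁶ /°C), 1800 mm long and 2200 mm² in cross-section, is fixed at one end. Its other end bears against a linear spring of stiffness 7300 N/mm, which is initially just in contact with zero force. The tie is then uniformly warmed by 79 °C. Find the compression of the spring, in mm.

If the spring were absent the tie would lengthen by αΔT L = 18.5×10⁻⁶ × 79 × 1800 = 2.631 mm.
With a force P in the spring, the elastic change of the tie is PL/(AE) and that of the spring is P/k; compatibility requires their sum to equal δ_free.
P [ L/(AE) + 1/k ] = δ_free → P [ 1800/(2200×99×10³) + 1/(7300) ] = 2.631.
P = 2.631 / 0.0001453 = 18110 N.
Spring compression = P/k = 18110/(7300) = 2.481 mm.

δ ≈ 2.48 mm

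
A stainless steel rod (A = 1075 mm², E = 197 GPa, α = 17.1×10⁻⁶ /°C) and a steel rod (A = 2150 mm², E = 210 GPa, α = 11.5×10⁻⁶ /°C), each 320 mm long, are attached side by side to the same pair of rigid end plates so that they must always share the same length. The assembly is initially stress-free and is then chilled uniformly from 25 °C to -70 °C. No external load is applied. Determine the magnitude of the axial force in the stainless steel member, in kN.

P ≈ 76.7 kN (tensile in the stainless steel)

Equilibrium of a rigid end plate with no external load gives equal and opposite internal forces ±P in the two members. Since α_{stainless steel} > α_{steel}, cooling drives the stainless steel into tension and the steel into compression.
Setting the final lengths equal and cancelling L: (α₁ − α₂)ΔT = P/(A₁E₁) + P/(A₂E₂).
|α₁ − α₂|·ΔT = 5.6×10⁻⁶ × 95 = 0.000532.
1/(A₁E₁) + 1/(A₂E₂) = 1/(1075×197×10³) + 1/(2150×210×10³) = 6.937×10⁻⁹ N⁻¹.
P = 0.000532 / 6.937×10⁻⁹ = 76690 N = 76.69 kN.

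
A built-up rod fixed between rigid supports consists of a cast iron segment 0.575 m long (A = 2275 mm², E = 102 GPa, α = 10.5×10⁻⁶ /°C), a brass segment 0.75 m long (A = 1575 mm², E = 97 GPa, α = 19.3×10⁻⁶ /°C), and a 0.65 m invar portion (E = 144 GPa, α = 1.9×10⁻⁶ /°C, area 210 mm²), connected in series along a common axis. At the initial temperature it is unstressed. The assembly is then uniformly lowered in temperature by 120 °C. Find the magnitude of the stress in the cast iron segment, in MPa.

σ ≈ 39.7 MPa (tensile)

Free thermal contraction of the whole bar: Σ αᵢΔT Lᵢ = 10.5×10⁻⁶×120×575 + 19.3×10⁻⁶×120×750 + 1.9×10⁻⁶×120×650 = 2.61 mm.
Since the ends are fixed, an axial force P builds up, equal in every segment, with P · Σ Lᵢ/(AᵢEᵢ) = δ_free.
The series flexibility is Σ Lᵢ/(AᵢEᵢ) = 575/(2275×102×10³) + 750/(1575×97×10³) + 650/(210×144×10³) = 2.888×10⁻⁵ mm/N.
Hence P = δ_free / Σ(L/AE) = 2.61/2.888×10⁻⁵ = 90.36 kN (tensile).
σ_{cast iron} = P / A = 90360 / 2275 = 39.72 MPa.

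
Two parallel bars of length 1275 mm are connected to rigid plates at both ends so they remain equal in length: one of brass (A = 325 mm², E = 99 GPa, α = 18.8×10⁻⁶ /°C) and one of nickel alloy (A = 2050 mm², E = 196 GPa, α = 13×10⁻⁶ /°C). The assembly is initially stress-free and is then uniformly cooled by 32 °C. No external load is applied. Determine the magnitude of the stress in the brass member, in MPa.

Both members must finish at the same length. With the larger α, the brass tends to over-contract; the plates restrain it, putting the brass in tension and the nickel alloy in compression. With no external load the two internal forces are equal and opposite, magnitude P.
Setting the final lengths equal and cancelling L: (α₁ − α₂)ΔT = P/(A₁E₁) + P/(A₂E₂).
|α₁ − α₂|·ΔT = 5.8×10⁻⁶ × 32 = 0.0001856.
1/(A₁E₁) + 1/(A₂E₂) = 1/(325×99×10³) + 1/(2050×196×10³) = 3.357×10⁻⁸ N⁻¹.
So P = 0.0001856 / 3.357×10⁻⁸ = 5.529 kN.
σ_{brass} = P/A₁ = 5529/325 = 17.01 MPa, tensile.

σ ≈ 17 MPa (tensile)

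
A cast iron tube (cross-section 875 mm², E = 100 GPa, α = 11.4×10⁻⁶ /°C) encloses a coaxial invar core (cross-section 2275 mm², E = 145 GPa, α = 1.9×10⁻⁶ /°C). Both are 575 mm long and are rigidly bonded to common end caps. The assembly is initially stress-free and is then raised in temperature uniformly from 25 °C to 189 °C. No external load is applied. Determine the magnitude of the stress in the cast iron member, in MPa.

σ ≈ 123 MPa (compressive)

Both members must finish at the same length. With the larger α, the cast iron tends to over-expand; the plates restrain it, putting the cast iron in compression and the invar in tension. With no external load the two internal forces are equal and opposite, magnitude P.
Equating the net (thermal + elastic) strains gives |α₁ − α₂|·ΔT = P·[1/(A₁E₁) + 1/(A₂E₂)].
|α₁ − α₂|·ΔT = 9.5×10⁻⁶ × 164 = 0.001558.
1/(A₁E₁) + 1/(A₂E₂) = 1/(875×100×10³) + 1/(2275×145×10³) = 1.446×10⁻⁸ N⁻¹.
So P = 0.001558 / 1.446×10⁻⁸ = 107.7 kN.
σ_{cast iron} = P/A₁ = 107700/875 = 123.1 MPa, compressive.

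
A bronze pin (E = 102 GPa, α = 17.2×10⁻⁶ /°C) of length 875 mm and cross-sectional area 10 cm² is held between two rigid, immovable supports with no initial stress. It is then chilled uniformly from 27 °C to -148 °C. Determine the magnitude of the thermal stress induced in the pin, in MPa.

σ ≈ 307 MPa (tensile)

The supports are rigid, so the total axial strain is zero. The restrained thermal strain is ε = αΔT = 17.2×10⁻⁶ × 175 = 3010×10⁻⁶.
The stress required to suppress this strain is σ = Eε = 102×10³ × 3010×10⁻⁶ = 307 MPa, tensile since the pin is trying to contract.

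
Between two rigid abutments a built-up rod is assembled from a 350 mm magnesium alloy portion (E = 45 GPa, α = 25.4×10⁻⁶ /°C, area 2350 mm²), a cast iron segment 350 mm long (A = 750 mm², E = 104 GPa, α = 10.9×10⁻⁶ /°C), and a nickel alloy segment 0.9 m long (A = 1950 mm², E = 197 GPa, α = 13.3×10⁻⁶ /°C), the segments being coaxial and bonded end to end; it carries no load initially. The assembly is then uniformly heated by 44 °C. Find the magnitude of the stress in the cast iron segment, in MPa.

Free thermal expansion of the whole bar: Σ αᵢΔT Lᵢ = 25.4×10⁻⁶×44×350 + 10.9×10⁻⁶×44×350 + 13.3×10⁻⁶×44×900 = 1.086 mm.
Since the ends are fixed, an axial force P builds up, equal in every segment, with P · Σ Lᵢ/(AᵢEᵢ) = δ_free.
The series flexibility is Σ Lᵢ/(AᵢEᵢ) = 350/(2350×45×10³) + 350/(750×104×10³) + 900/(1950×197×10³) = 1.014×10⁻⁵ mm/N.
So P = 1.086 / 1.014×10⁻⁵ = 107.1 kN, compressive.
σ_{cast iron} = P / A = 107100 / 750 = 142.8 MPa.

σ ≈ 143 MPa (compressive)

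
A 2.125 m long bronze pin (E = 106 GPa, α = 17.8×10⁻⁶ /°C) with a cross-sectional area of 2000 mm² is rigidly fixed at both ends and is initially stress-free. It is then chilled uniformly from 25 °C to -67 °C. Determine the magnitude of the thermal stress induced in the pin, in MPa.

σ ≈ 174 MPa (tensile)

The supports are rigid, so the total axial strain is zero. The restrained thermal strain is ε = αΔT = 17.8×10⁻⁶ × 92 = 1637.6×10⁻⁶.
Hence σ = E·αΔT = 106×10³ × 1637.6×10⁻⁶ = 173.6 MPa, tensile.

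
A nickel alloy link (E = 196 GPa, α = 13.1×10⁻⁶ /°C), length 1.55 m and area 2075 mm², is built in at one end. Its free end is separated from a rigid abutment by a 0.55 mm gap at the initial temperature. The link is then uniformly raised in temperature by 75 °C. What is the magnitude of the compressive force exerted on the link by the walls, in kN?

Unrestrained expansion: δ_free = αΔT L = 13.1×10⁻⁶ × 75 × 1550 = 1.523 mm.
This exceeds the 0.55 mm gap, so the wall pushes back. The portion of expansion that must be recovered elastically is δ_free − gap = 1.523 − 0.55 = 0.9729 mm.
So σ = E(δ_free − g)/L = 196×10³ × 0.9729/1550 = 123 MPa.
P = σA = 123 × 2075 = 255.3 kN.

P ≈ 255 kN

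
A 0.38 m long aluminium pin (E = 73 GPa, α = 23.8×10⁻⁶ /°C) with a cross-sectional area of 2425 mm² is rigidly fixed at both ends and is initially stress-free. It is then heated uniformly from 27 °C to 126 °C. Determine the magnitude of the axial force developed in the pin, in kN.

P ≈ 417 kN (compressive)

With zero net strain, σ = E·αΔT = 73 GPa × 23.8×10⁻⁶ × 99 = 172 MPa.
Then P = σA = 172 × 2425 mm² = 417.1 kN, compressive.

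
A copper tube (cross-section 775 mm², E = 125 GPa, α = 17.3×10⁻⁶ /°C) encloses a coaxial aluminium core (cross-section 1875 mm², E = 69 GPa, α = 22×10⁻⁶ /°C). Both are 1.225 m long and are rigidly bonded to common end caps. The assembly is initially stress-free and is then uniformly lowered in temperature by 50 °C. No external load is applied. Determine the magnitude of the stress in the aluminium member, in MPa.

σ ≈ 6.94 MPa (tensile)

The aluminium has the larger α, so on cooling it would change length more than the copper if both were free. The rigid plates force a common final length, so the aluminium is put into tension and the copper into compression, with equal and opposite forces P (no external load).
Equating the net (thermal + elastic) strains gives |α₁ − α₂|·ΔT = P·[1/(A₁E₁) + 1/(A₂E₂)].
|α₁ − α₂|·ΔT = 4.7×10⁻⁶ × 50 = 0.000235.
1/(A₁E₁) + 1/(A₂E₂) = 1/(775×125×10³) + 1/(1875×69×10³) = 1.805×10⁻⁸ N⁻¹.
So P = 0.000235 / 1.805×10⁻⁸ = 13.02 kN.
σ_{aluminium} = P/A₂ = 13020/1875 = 6.943 MPa, tensile.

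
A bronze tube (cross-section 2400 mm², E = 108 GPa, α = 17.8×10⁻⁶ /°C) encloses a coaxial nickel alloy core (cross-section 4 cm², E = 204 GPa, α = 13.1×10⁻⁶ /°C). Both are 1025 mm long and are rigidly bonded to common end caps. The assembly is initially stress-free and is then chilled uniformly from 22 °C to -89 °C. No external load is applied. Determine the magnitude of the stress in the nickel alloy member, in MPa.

Both members must finish at the same length. With the larger α, the bronze tends to over-contract; the plates restrain it, putting the bronze in tension and the nickel alloy in compression. With no external load the two internal forces are equal and opposite, magnitude P.
Setting the final lengths equal and cancelling L: (α₁ − α₂)ΔT = P/(A₁E₁) + P/(A₂E₂).
|α₁ − α₂|·ΔT = 4.7×10⁻⁶ × 111 = 0.0005217.
1/(A₁E₁) + 1/(A₂E₂) = 1/(2400×108×10³) + 1/(400×204×10³) = 1.611×10⁻⁸ N⁻¹.
So P = 0.0005217 / 1.611×10⁻⁸ = 32.38 kN.
σ_{nickel alloy} = P/A₂ = 32380/400 = 80.94 MPa, compressive.

σ ≈ 80.9 MPa (compressive)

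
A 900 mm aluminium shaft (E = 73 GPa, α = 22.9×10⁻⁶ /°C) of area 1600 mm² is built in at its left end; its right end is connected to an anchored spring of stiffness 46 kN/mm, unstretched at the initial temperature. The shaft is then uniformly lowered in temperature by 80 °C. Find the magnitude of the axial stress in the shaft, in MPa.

If the spring were absent the shaft would shorten by αΔT L = 22.9×10⁻⁶ × 80 × 900 = 1.649 mm.
With a force P in the spring, the elastic change of the shaft is PL/(AE) and that of the spring is P/k; compatibility requires their sum to equal δ_free.
So P = δ_free / [L/(AE) + 1/k] = 1.649 / [ 900/(1600×73×10³) + 1/(46×10³) ].
P = 1.649 / 2.944×10⁻⁵ = 56000 N.
σ = P/A = 56000/1600 = 35 MPa.

σ ≈ 35 MPa (tensile)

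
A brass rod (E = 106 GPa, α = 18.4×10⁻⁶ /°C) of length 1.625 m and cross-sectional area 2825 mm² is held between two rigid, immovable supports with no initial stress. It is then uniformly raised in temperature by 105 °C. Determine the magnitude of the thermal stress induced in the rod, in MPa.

σ ≈ 205 MPa (compressive)

Because both ends are immovable the net strain is zero, and the suppressed thermal strain is αΔT = 18.4×10⁻⁶ × 105 = 1932×10⁻⁶.
σ = EαΔT = 106×10³ × 18.4×10⁻⁶ × 105 = 204.8 MPa (compressive; the rod is trying to expand).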